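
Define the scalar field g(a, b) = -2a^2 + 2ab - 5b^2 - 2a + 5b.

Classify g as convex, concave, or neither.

concave

g is quadratic, so its Hessian is the constant matrix H = [[-4, 2], [2, -10]].
det(H) = 36, tr(H) = -14.
det(H) > 0 and tr(H) < 0, so H is negative definite everywhere: concave.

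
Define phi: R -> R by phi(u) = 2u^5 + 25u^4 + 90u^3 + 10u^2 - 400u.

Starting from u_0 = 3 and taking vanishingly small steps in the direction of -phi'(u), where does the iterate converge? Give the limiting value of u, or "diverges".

phi'(u) = 10(u - 1)(u + 2)(u + 4)(u + 5), so phi'(3) = 5600.
Gradient descent moves in the -phi' direction, i.e. u is decreasing.
The nearest critical point in that direction is u = 1, where phi'' = 900 > 0 (a local minimum). The iterate converges there.

1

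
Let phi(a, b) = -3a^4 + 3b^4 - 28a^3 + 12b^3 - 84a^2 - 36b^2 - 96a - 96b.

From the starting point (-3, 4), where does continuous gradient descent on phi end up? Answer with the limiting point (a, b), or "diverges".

(-2, 2)

phi is separable, so gradient descent decouples: a follows -∂phi/∂a, b follows -∂phi/∂b.
∂phi/∂a = -12(a + 1)(a + 2)(a + 4); at a=-3 this is -24, so a increases.
∂phi/∂b = 12(b - 2)(b + 1)(b + 4); at b=4 this is 960, so b decreases.
a converges to its nearest critical value -2 (a local min of the a-part); b converges to 2. The iterate converges to (-2, 2).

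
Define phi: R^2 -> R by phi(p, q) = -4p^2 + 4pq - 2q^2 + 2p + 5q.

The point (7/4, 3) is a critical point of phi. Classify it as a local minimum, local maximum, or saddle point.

local maximum

The Hessian of phi is constant: H = [[-8, 4], [4, -4]].
det(H) = (-8)·(-4) − 4² = 16.
det(H) > 0 and tr(H) = -12 < 0, so H is negative definite and the point is a local maximum.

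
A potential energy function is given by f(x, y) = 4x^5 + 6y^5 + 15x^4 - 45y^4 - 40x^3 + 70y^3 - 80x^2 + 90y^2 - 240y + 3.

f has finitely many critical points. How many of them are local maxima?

f separates as a function of x plus a function of y, so ∇f=0 decouples.
∂f/∂x = 20x(x - 2)(x + 1)(x + 4) = 0 at x ∈ {-4, -1, 0, 2}; ∂f/∂y = 30(y - 4)(y - 2)(y - 1)(y + 1) = 0 at y ∈ {-1, 1, 2, 4}.
The Hessian is diagonal: diag(f_xx, f_yy). Second derivatives: f_xx(-4)=-1440, f_xx(-1)=180, f_xx(0)=-160, f_xx(2)=720; f_yy(-1)=-900, f_yy(1)=180, f_yy(2)=-180, f_yy(4)=900.
Local maxima occur where both diagonal entries negative: (-4, -1), (-4, 2), (0, -1), (0, 2). Count: 4.

4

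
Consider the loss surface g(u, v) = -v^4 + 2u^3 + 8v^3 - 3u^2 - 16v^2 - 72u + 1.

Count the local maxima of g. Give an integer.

g separates as a function of u plus a function of v, so ∇g=0 decouples.
∂g/∂u = 6(u - 4)(u + 3) = 0 at u ∈ {-3, 4}; ∂g/∂v = -4v(v - 4)(v - 2) = 0 at v ∈ {0, 2, 4}.
The Hessian is diagonal: diag(g_uu, g_vv). Second derivatives: g_uu(-3)=-42, g_uu(4)=42; g_vv(0)=-32, g_vv(2)=16, g_vv(4)=-32.
Local maxima occur where both diagonal entries negative: (-3, 0), (-3, 4). Count: 2.

2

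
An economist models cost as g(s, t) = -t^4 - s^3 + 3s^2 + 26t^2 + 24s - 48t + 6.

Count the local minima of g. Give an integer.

g separates as a function of s plus a function of t, so ∇g=0 decouples.
∂g/∂s = -3(s - 4)(s + 2) = 0 at s ∈ {-2, 4}; ∂g/∂t = -4(t - 3)(t - 1)(t + 4) = 0 at t ∈ {-4, 1, 3}.
The Hessian is diagonal: diag(g_ss, g_tt). Second derivatives: g_ss(-2)=18, g_ss(4)=-18; g_tt(-4)=-140, g_tt(1)=40, g_tt(3)=-56.
Local minima occur where both diagonal entries positive: (-2, 1). Count: 1.

1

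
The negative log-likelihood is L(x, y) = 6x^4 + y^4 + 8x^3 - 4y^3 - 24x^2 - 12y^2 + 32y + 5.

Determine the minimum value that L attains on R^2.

L(x,y) separates as P(x) + Q(y) + 5, so its minimum is min P + min Q + 5.
P'(x) = 24x(x - 1)(x + 2) vanishes at x ∈ {-2, 0, 1}; Q'(y) = 4(y - 4)(y - 1)(y + 2) vanishes at y ∈ {-2, 1, 4}.
Local minima of P (where P''>0): P(-2)=-64, P(1)=-10. Local minima of Q: Q(-2)=-64, Q(4)=-64.
So the global minimum of L is P(-2) + Q(-2) + 5 = -64 − 64 + 5 = -123, attained at (-2, -2).

-123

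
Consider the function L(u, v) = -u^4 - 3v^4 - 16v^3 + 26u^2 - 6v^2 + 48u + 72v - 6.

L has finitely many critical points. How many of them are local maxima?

L separates as a function of u plus a function of v, so ∇L=0 decouples.
∂L/∂u = -4(u - 4)(u + 1)(u + 3) = 0 at u ∈ {-3, -1, 4}; ∂L/∂v = -12(v - 1)(v + 2)(v + 3) = 0 at v ∈ {-3, -2, 1}.
The Hessian is diagonal: diag(L_uu, L_vv). Second derivatives: L_uu(-3)=-56, L_uu(-1)=40, L_uu(4)=-140; L_vv(-3)=-48, L_vv(-2)=36, L_vv(1)=-144.
Local maxima occur where both diagonal entries negative: (-3, -3), (-3, 1), (4, -3), (4, 1). Count: 4.

4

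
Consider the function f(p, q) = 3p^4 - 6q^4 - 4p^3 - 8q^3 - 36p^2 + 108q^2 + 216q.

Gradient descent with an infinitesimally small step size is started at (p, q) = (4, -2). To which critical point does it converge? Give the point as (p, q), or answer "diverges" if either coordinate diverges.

f is separable, so gradient descent decouples: p follows -∂f/∂p, q follows -∂f/∂q.
∂f/∂p = 12p(p - 3)(p + 2); at p=4 this is 288, so p decreases.
∂f/∂q = -24(q - 3)(q + 1)(q + 3); at q=-2 this is -120, so q increases.
p converges to its nearest critical value 3 (a local min of the p-part); q converges to -1. The iterate converges to (3, -1).

(3, -1)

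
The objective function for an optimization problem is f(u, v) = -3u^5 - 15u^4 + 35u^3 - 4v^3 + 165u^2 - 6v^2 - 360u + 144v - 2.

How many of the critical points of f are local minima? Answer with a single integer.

f separates as a function of u plus a function of v, so ∇f=0 decouples.
∂f/∂u = -15(u - 2)(u - 1)(u + 3)(u + 4) = 0 at u ∈ {-4, -3, 1, 2}; ∂f/∂v = -12(v - 3)(v + 4) = 0 at v ∈ {-4, 3}.
The Hessian is diagonal: diag(f_uu, f_vv). Second derivatives: f_uu(-4)=450, f_uu(-3)=-300, f_uu(1)=300, f_uu(2)=-450; f_vv(-4)=84, f_vv(3)=-84.
Local minima occur where both diagonal entries positive: (-4, -4), (1, -4). Count: 2.

2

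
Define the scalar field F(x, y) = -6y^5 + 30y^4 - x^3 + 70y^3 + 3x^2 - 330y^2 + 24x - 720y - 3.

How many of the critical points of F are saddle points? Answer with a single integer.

4

F separates as a function of x plus a function of y, so ∇F=0 decouples.
∂F/∂x = -3(x - 4)(x + 2) = 0 at x ∈ {-2, 4}; ∂F/∂y = -30(y - 4)(y - 3)(y + 1)(y + 2) = 0 at y ∈ {-2, -1, 3, 4}.
The Hessian is diagonal: diag(F_xx, F_yy). Second derivatives: F_xx(-2)=18, F_xx(4)=-18; F_yy(-2)=900, F_yy(-1)=-600, F_yy(3)=600, F_yy(4)=-900.
Saddle points occur where the two diagonal entries have opposite signs: (-2, -1), (-2, 4), (4, -2), (4, 3). Count: 4.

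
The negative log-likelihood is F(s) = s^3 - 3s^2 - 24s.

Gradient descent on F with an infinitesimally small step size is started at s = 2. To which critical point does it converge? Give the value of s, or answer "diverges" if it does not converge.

F'(s) = 3(s - 4)(s + 2), so F'(2) = -24.
Gradient descent moves in the -F' direction, i.e. s is increasing.
The nearest critical point in that direction is s = 4, where F'' = 18 > 0 (a local minimum). The iterate converges there.

4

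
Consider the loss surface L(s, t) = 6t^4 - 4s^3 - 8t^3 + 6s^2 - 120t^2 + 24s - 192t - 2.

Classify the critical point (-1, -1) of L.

saddle point

The mixed partial ∂²L/∂s∂t is 0, so the Hessian at any point is diag(L_ss, L_tt) = diag(12(-2s + 1), 24(3t^2 - 2t - 10)).
At (-1, -1): H = diag(36, -120).
The eigenvalues have opposite signs, so H is indefinite: a saddle point.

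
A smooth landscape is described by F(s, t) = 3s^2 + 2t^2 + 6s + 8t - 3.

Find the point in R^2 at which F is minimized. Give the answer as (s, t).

(-1, -2)

F(s,t) separates as P(s) + Q(t) − 3, so its minimum is min P + min Q − 3.
P'(s) = 6s + 6 vanishes at s ∈ {-1}; Q'(t) = 4(t + 2) vanishes at t ∈ {-2}.
Local minima of P (where P''>0): P(-1)=-3. Local minima of Q: Q(-2)=-8.
So the global minimum of F is P(-1) + Q(-2) − 3 = -3 − 8 − 3 = -14, attained at (-1, -2).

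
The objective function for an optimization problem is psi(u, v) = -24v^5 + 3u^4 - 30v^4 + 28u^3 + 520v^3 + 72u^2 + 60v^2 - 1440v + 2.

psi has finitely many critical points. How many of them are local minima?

psi separates as a function of u plus a function of v, so ∇psi=0 decouples.
∂psi/∂u = 12u(u + 3)(u + 4) = 0 at u ∈ {-4, -3, 0}; ∂psi/∂v = -120(v - 3)(v - 1)(v + 1)(v + 4) = 0 at v ∈ {-4, -1, 1, 3}.
The Hessian is diagonal: diag(psi_uu, psi_vv). Second derivatives: psi_uu(-4)=48, psi_uu(-3)=-36, psi_uu(0)=144; psi_vv(-4)=12600, psi_vv(-1)=-2880, psi_vv(1)=2400, psi_vv(3)=-6720.
Local minima occur where both diagonal entries positive: (-4, -4), (-4, 1), (0, -4), (0, 1). Count: 4.

4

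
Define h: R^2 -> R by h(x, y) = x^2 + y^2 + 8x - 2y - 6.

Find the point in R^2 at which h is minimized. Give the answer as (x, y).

(-4, 1)

h(x,y) separates as P(x) + Q(y) − 6, so its minimum is min P + min Q − 6.
P'(x) = 2x + 8 vanishes at x ∈ {-4}; Q'(y) = 2y - 2 vanishes at y ∈ {1}.
Local minima of P (where P''>0): P(-4)=-16. Local minima of Q: Q(1)=-1.
So the global minimum of h is P(-4) + Q(1) − 6 = -16 − 1 − 6 = -23, attained at (-4, 1).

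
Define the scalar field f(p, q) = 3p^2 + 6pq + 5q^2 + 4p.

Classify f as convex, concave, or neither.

f is quadratic, so its Hessian is the constant matrix H = [[6, 6], [6, 10]].
det(H) = 24, tr(H) = 16.
det(H) > 0 and tr(H) > 0, so H is positive definite everywhere: convex.

convex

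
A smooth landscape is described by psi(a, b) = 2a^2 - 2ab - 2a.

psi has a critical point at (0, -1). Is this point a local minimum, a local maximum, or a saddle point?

saddle point

The Hessian of psi is constant: H = [[4, -2], [-2, 0]].
det(H) = 4·0 − (-2)² = -4.
Since det(H) < 0, H is indefinite and the critical point is a saddle point.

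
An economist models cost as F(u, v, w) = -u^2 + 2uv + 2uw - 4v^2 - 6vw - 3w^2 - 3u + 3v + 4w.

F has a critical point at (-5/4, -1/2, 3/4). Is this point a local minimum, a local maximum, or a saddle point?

The Hessian is constant: H = [[-2, 2, 2], [2, -8, -6], [2, -6, -6]].
Leading principal minors: Δ₁ = -2, Δ₂ = 12, Δ₃ = -16.
The minors alternate sign starting negative (−, +, −), so H is negative definite: a local maximum.

local maximum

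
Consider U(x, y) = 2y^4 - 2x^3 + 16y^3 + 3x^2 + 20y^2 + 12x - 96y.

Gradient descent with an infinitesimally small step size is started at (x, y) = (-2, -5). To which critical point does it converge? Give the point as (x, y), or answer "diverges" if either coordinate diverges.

U is separable, so gradient descent decouples: x follows -∂U/∂x, y follows -∂U/∂y.
∂U/∂x = -6(x - 2)(x + 1); at x=-2 this is -24, so x increases.
∂U/∂y = 8(y - 1)(y + 3)(y + 4); at y=-5 this is -96, so y increases.
x converges to its nearest critical value -1 (a local min of the x-part); y converges to -4. The iterate converges to (-1, -4).

(-1, -4)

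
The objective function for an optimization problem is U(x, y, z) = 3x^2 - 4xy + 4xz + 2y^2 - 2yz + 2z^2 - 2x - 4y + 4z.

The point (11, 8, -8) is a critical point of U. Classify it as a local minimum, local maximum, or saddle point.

The Hessian is constant: H = [[6, -4, 4], [-4, 4, -2], [4, -2, 4]].
Leading principal minors: Δ₁ = 6, Δ₂ = 8, Δ₃ = 8.
All leading minors are positive, so H is positive definite: a local minimum.

local minimum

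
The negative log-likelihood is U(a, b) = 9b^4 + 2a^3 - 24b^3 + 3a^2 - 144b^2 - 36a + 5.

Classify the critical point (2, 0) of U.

The mixed partial ∂²U/∂a∂b is 0, so the Hessian at any point is diag(U_aa, U_bb) = diag(6(2a + 1), 36(3b^2 - 4b - 8)).
At (2, 0): H = diag(30, -288).
The eigenvalues have opposite signs, so H is indefinite: a saddle point.

saddle point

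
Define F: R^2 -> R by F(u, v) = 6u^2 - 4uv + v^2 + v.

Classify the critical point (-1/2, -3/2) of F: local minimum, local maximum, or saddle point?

local minimum

The Hessian of F is constant: H = [[12, -4], [-4, 2]].
det(H) = 12·2 − (-4)² = 8.
det(H) > 0 and tr(H) = 14 > 0, so H is positive definite and the point is a local minimum.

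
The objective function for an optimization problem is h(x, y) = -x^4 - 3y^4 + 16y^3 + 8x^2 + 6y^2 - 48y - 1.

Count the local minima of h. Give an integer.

1

h separates as a function of x plus a function of y, so ∇h=0 decouples.
∂h/∂x = -4x(x - 2)(x + 2) = 0 at x ∈ {-2, 0, 2}; ∂h/∂y = -12(y - 4)(y - 1)(y + 1) = 0 at y ∈ {-1, 1, 4}.
The Hessian is diagonal: diag(h_xx, h_yy). Second derivatives: h_xx(-2)=-32, h_xx(0)=16, h_xx(2)=-32; h_yy(-1)=-120, h_yy(1)=72, h_yy(4)=-180.
Local minima occur where both diagonal entries positive: (0, 1). Count: 1.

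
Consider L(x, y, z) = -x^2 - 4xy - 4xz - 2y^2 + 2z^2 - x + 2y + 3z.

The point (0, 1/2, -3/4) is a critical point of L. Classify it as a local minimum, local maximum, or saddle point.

The Hessian is constant: H = [[-2, -4, -4], [-4, -4, 0], [-4, 0, 4]].
Leading principal minors: Δ₁ = -2, Δ₂ = -8, Δ₃ = 32.
The minors fit neither the all-positive nor the alternating-sign pattern, so H is indefinite: a saddle point.

saddle point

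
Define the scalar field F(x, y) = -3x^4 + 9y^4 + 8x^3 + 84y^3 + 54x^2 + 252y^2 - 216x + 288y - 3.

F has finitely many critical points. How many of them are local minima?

F separates as a function of x plus a function of y, so ∇F=0 decouples.
∂F/∂x = -12(x - 3)(x - 2)(x + 3) = 0 at x ∈ {-3, 2, 3}; ∂F/∂y = 36(y + 1)(y + 2)(y + 4) = 0 at y ∈ {-4, -2, -1}.
The Hessian is diagonal: diag(F_xx, F_yy). Second derivatives: F_xx(-3)=-360, F_xx(2)=60, F_xx(3)=-72; F_yy(-4)=216, F_yy(-2)=-72, F_yy(-1)=108.
Local minima occur where both diagonal entries positive: (2, -4), (2, -1). Count: 2.

2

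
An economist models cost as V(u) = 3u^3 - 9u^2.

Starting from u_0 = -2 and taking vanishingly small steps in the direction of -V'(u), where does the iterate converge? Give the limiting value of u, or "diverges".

V'(u) = 9u(u - 2), so V'(-2) = 72.
Gradient descent moves in the -V' direction, i.e. u is decreasing.
There is no critical point below u=-2, and V' keeps the same sign, so the iterate runs off to −∞.

diverges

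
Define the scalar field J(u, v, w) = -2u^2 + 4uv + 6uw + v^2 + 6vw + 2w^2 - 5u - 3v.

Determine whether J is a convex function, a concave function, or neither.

J is quadratic, so its Hessian is the constant matrix H = [[-4, 4, 6], [4, 2, 6], [6, 6, 4]].
Leading principal minors: -4, -24, 264.
Neither pattern holds ⇒ H is indefinite ⇒ neither convex nor concave.

neither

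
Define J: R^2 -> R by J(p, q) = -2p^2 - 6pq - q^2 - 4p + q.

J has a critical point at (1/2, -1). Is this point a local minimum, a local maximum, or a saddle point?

The Hessian of J is constant: H = [[-4, -6], [-6, -2]].
det(H) = (-4)·(-2) − (-6)² = -28.
Since det(H) < 0, H is indefinite and the critical point is a saddle point.

saddle point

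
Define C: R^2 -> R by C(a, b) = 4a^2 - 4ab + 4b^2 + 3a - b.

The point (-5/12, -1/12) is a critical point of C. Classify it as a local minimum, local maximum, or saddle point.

The Hessian of C is constant: H = [[8, -4], [-4, 8]].
det(H) = 8·8 − (-4)² = 48.
det(H) > 0 and tr(H) = 16 > 0, so H is positive definite and the point is a local minimum.

local minimum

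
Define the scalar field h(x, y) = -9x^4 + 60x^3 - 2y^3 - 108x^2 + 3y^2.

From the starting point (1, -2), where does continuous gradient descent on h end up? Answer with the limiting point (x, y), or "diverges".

h is separable, so gradient descent decouples: x follows -∂h/∂x, y follows -∂h/∂y.
∂h/∂x = -36x(x - 3)(x - 2); at x=1 this is -72, so x increases.
∂h/∂y = -6y(y - 1); at y=-2 this is -36, so y increases.
x converges to its nearest critical value 2 (a local min of the x-part); y converges to 0. The iterate converges to (2, 0).

(2, 0)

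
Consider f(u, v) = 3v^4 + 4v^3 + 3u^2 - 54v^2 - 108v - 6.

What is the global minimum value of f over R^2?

-465

f(u,v) separates as P(u) + Q(v) − 6, so its minimum is min P + min Q − 6.
P'(u) = 6u vanishes at u ∈ {0}; Q'(v) = 12(v - 3)(v + 1)(v + 3) vanishes at v ∈ {-3, -1, 3}.
Local minima of P (where P''>0): P(0)=0. Local minima of Q: Q(-3)=-27, Q(3)=-459.
So the global minimum of f is P(0) + Q(3) − 6 = 0 − 459 − 6 = -465, attained at (0, 3).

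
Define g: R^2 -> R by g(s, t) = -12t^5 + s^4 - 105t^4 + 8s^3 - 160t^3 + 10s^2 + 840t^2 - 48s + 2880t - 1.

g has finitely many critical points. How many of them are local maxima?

g separates as a function of s plus a function of t, so ∇g=0 decouples.
∂g/∂s = 4(s - 1)(s + 3)(s + 4) = 0 at s ∈ {-4, -3, 1}; ∂g/∂t = -60(t - 2)(t + 2)(t + 3)(t + 4) = 0 at t ∈ {-4, -3, -2, 2}.
The Hessian is diagonal: diag(g_ss, g_tt). Second derivatives: g_ss(-4)=20, g_ss(-3)=-16, g_ss(1)=80; g_tt(-4)=720, g_tt(-3)=-300, g_tt(-2)=480, g_tt(2)=-7200.
Local maxima occur where both diagonal entries negative: (-3, -3), (-3, 2). Count: 2.

2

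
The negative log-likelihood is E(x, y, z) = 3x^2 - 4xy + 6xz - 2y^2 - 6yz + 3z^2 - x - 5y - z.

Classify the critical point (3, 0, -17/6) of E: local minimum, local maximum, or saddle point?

The Hessian is constant: H = [[6, -4, 6], [-4, -4, -6], [6, -6, 6]].
Leading principal minors: Δ₁ = 6, Δ₂ = -40, Δ₃ = -24.
The minors fit neither the all-positive nor the alternating-sign pattern, so H is indefinite: a saddle point.

saddle point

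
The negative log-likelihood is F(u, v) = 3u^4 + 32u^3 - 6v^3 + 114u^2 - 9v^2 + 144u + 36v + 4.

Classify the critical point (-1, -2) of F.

The mixed partial ∂²F/∂u∂v is 0, so the Hessian at any point is diag(F_uu, F_vv) = diag(12(3u^2 + 16u + 19), -18(2v + 1)).
At (-1, -2): H = diag(72, 54).
Both eigenvalues are positive, so H is positive definite: a local minimum.

local minimum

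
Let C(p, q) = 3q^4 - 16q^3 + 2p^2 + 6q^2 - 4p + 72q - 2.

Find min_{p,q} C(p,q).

-51

C(p,q) separates as A(p) + B(q) − 2, so its minimum is min A + min B − 2.
A'(p) = 4p - 4 vanishes at p ∈ {1}; B'(q) = 12(q - 3)(q - 2)(q + 1) vanishes at q ∈ {-1, 2, 3}.
Local minima of A (where A''>0): A(1)=-2. Local minima of B: B(-1)=-47, B(3)=81.
So the global minimum of C is A(1) + B(-1) − 2 = -2 − 47 − 2 = -51, attained at (1, -1).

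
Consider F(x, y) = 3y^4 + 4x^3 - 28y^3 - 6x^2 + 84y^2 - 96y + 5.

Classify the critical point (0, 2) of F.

local maximum

The mixed partial ∂²F/∂x∂y is 0, so the Hessian at any point is diag(F_xx, F_yy) = diag(12(2x - 1), 12(3y^2 - 14y + 14)).
At (0, 2): H = diag(-12, -24).
Both eigenvalues are negative, so H is negative definite: a local maximum.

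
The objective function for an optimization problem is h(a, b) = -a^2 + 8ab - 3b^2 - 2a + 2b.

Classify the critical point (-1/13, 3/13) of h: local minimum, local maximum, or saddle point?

saddle point

The Hessian of h is constant: H = [[-2, 8], [8, -6]].
det(H) = (-2)·(-6) − 8² = -52.
Since det(H) < 0, H is indefinite and the critical point is a saddle point.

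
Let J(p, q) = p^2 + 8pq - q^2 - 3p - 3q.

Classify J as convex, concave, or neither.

neither

J is quadratic, so its Hessian is the constant matrix H = [[2, 8], [8, -2]].
det(H) = -68, tr(H) = 0.
det(H) < 0, so H is indefinite: neither convex nor concave.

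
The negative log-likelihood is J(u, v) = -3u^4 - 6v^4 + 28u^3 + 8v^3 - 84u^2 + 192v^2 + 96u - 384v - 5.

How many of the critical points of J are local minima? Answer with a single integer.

1

J separates as a function of u plus a function of v, so ∇J=0 decouples.
∂J/∂u = -12(u - 4)(u - 2)(u - 1) = 0 at u ∈ {1, 2, 4}; ∂J/∂v = -24(v - 4)(v - 1)(v + 4) = 0 at v ∈ {-4, 1, 4}.
The Hessian is diagonal: diag(J_uu, J_vv). Second derivatives: J_uu(1)=-36, J_uu(2)=24, J_uu(4)=-72; J_vv(-4)=-960, J_vv(1)=360, J_vv(4)=-576.
Local minima occur where both diagonal entries positive: (2, 1). Count: 1.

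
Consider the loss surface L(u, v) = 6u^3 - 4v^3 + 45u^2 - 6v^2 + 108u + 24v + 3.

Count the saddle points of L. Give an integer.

L separates as a function of u plus a function of v, so ∇L=0 decouples.
∂L/∂u = 18(u + 2)(u + 3) = 0 at u ∈ {-3, -2}; ∂L/∂v = -12(v - 1)(v + 2) = 0 at v ∈ {-2, 1}.
The Hessian is diagonal: diag(L_uu, L_vv). Second derivatives: L_uu(-3)=-18, L_uu(-2)=18; L_vv(-2)=36, L_vv(1)=-36.
Saddle points occur where the two diagonal entries have opposite signs: (-3, -2), (-2, 1). Count: 2.

2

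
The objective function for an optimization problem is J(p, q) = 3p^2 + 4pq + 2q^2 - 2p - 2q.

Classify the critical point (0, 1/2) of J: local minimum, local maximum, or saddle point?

The Hessian of J is constant: H = [[6, 4], [4, 4]].
det(H) = 6·4 − 4² = 8.
det(H) > 0 and tr(H) = 10 > 0, so H is positive definite and the point is a local minimum.

local minimum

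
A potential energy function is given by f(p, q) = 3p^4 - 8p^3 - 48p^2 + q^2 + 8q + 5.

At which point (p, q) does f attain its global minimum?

(4, -4)

f(p,q) separates as A(p) + B(q) + 5, so its minimum is min A + min B + 5.
A'(p) = 12p(p - 4)(p + 2) vanishes at p ∈ {-2, 0, 4}; B'(q) = 2q + 8 vanishes at q ∈ {-4}.
Local minima of A (where A''>0): A(-2)=-80, A(4)=-512. Local minima of B: B(-4)=-16.
So the global minimum of f is A(4) + B(-4) + 5 = -512 − 16 + 5 = -523, attained at (4, -4).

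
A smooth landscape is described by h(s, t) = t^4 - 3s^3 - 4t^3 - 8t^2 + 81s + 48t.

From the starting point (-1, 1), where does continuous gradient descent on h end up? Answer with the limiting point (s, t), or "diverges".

h is separable, so gradient descent decouples: s follows -∂h/∂s, t follows -∂h/∂t.
∂h/∂s = -9(s - 3)(s + 3); at s=-1 this is 72, so s decreases.
∂h/∂t = 4(t - 3)(t - 2)(t + 2); at t=1 this is 24, so t decreases.
s converges to its nearest critical value -3 (a local min of the s-part); t converges to -2. The iterate converges to (-3, -2).

(-3, -2)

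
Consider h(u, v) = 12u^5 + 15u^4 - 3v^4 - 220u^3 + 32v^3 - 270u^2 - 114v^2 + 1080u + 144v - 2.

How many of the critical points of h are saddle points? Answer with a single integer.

6

h separates as a function of u plus a function of v, so ∇h=0 decouples.
∂h/∂u = 60(u - 3)(u - 1)(u + 2)(u + 3) = 0 at u ∈ {-3, -2, 1, 3}; ∂h/∂v = -12(v - 4)(v - 3)(v - 1) = 0 at v ∈ {1, 3, 4}.
The Hessian is diagonal: diag(h_uu, h_vv). Second derivatives: h_uu(-3)=-1440, h_uu(-2)=900, h_uu(1)=-1440, h_uu(3)=3600; h_vv(1)=-72, h_vv(3)=24, h_vv(4)=-36.
Saddle points occur where the two diagonal entries have opposite signs: (-3, 3), (-2, 1), (-2, 4), (1, 3), (3, 1), (3, 4). Count: 6.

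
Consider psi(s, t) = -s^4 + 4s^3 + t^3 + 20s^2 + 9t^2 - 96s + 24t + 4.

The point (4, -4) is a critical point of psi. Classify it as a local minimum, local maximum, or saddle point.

local maximum

The mixed partial ∂²psi/∂s∂t is 0, so the Hessian at any point is diag(psi_ss, psi_tt) = diag(4(-3s^2 + 6s + 10), 6(t + 3)).
At (4, -4): H = diag(-56, -6).
Both eigenvalues are negative, so H is negative definite: a local maximum.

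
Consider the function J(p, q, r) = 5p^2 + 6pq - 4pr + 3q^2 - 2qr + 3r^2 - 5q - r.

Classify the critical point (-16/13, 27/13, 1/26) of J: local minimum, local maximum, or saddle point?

local minimum

The Hessian is constant: H = [[10, 6, -4], [6, 6, -2], [-4, -2, 6]].
Leading principal minors: Δ₁ = 10, Δ₂ = 24, Δ₃ = 104.
All leading minors are positive, so H is positive definite: a local minimum.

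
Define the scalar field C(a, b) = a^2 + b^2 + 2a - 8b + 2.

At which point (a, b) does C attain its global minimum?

C(a,b) separates as P(a) + Q(b) + 2, so its minimum is min P + min Q + 2.
P'(a) = 2a + 2 vanishes at a ∈ {-1}; Q'(b) = 2b - 8 vanishes at b ∈ {4}.
Local minima of P (where P''>0): P(-1)=-1. Local minima of Q: Q(4)=-16.
So the global minimum of C is P(-1) + Q(4) + 2 = -1 − 16 + 2 = -15, attained at (-1, 4).

(-1, 4)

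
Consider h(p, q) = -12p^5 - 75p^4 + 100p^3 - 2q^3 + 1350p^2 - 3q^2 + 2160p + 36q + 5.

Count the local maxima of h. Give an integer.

h separates as a function of p plus a function of q, so ∇h=0 decouples.
∂h/∂p = -60(p - 3)(p + 1)(p + 3)(p + 4) = 0 at p ∈ {-4, -3, -1, 3}; ∂h/∂q = -6(q - 2)(q + 3) = 0 at q ∈ {-3, 2}.
The Hessian is diagonal: diag(h_pp, h_qq). Second derivatives: h_pp(-4)=1260, h_pp(-3)=-720, h_pp(-1)=1440, h_pp(3)=-10080; h_qq(-3)=30, h_qq(2)=-30.
Local maxima occur where both diagonal entries negative: (-3, 2), (3, 2). Count: 2.

2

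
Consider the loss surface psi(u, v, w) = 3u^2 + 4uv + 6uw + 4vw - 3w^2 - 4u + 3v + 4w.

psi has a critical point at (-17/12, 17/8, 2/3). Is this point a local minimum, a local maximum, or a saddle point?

saddle point

The Hessian is constant: H = [[6, 4, 6], [4, 0, 4], [6, 4, -6]].
Leading principal minors: Δ₁ = 6, Δ₂ = -16, Δ₃ = 192.
The minors fit neither the all-positive nor the alternating-sign pattern, so H is indefinite: a saddle point.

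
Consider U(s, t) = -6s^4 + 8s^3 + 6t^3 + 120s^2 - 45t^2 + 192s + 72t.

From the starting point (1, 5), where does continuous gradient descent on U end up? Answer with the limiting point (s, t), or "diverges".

U is separable, so gradient descent decouples: s follows -∂U/∂s, t follows -∂U/∂t.
∂U/∂s = -24(s - 4)(s + 1)(s + 2); at s=1 this is 432, so s decreases.
∂U/∂t = 18(t - 4)(t - 1); at t=5 this is 72, so t decreases.
s converges to its nearest critical value -1 (a local min of the s-part); t converges to 4. The iterate converges to (-1, 4).

(-1, 4)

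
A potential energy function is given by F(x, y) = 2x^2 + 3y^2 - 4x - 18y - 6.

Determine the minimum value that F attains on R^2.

-35

F(x,y) separates as P(x) + Q(y) − 6, so its minimum is min P + min Q − 6.
P'(x) = 4x - 4 vanishes at x ∈ {1}; Q'(y) = 6y - 18 vanishes at y ∈ {3}.
Local minima of P (where P''>0): P(1)=-2. Local minima of Q: Q(3)=-27.
So the global minimum of F is P(1) + Q(3) − 6 = -2 − 27 − 6 = -35, attained at (1, 3).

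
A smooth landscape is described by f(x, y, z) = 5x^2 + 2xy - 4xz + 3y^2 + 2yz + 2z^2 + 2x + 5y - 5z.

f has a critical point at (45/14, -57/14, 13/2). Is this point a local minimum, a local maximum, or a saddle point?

The Hessian is constant: H = [[10, 2, -4], [2, 6, 2], [-4, 2, 4]].
Leading principal minors: Δ₁ = 10, Δ₂ = 56, Δ₃ = 56.
All leading minors are positive, so H is positive definite: a local minimum.

local minimum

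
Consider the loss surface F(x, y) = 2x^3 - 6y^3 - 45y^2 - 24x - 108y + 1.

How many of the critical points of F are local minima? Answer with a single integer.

F separates as a function of x plus a function of y, so ∇F=0 decouples.
∂F/∂x = 6(x - 2)(x + 2) = 0 at x ∈ {-2, 2}; ∂F/∂y = -18(y + 2)(y + 3) = 0 at y ∈ {-3, -2}.
The Hessian is diagonal: diag(F_xx, F_yy). Second derivatives: F_xx(-2)=-24, F_xx(2)=24; F_yy(-3)=18, F_yy(-2)=-18.
Local minima occur where both diagonal entries positive: (2, -3). Count: 1.

1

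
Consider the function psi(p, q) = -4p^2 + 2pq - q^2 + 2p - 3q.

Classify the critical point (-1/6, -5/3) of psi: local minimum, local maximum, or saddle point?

The Hessian of psi is constant: H = [[-8, 2], [2, -2]].
det(H) = (-8)·(-2) − 2² = 12.
det(H) > 0 and tr(H) = -10 < 0, so H is negative definite and the point is a local maximum.

local maximum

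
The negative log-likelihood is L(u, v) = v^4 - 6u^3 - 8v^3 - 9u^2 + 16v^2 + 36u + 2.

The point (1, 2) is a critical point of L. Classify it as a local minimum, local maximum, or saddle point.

local maximum

The mixed partial ∂²L/∂u∂v is 0, so the Hessian at any point is diag(L_uu, L_vv) = diag(-18(2u + 1), 4(3v^2 - 12v + 8)).
At (1, 2): H = diag(-54, -16).
Both eigenvalues are negative, so H is negative definite: a local maximum.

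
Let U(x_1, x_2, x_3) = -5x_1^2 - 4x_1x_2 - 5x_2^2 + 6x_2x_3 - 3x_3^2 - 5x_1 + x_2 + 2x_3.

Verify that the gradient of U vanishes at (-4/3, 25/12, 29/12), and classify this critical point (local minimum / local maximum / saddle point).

local maximum

∇U = (-10x_1 - 4x_2 - 5, -4x_1 - 10x_2 + 6x_3 + 1, 6x_2 - 6x_3 + 2); substituting (-4/3, 25/12, 29/12) gives ∇U = (0, 0, 0), so (-4/3, 25/12, 29/12) is indeed a critical point.
The Hessian is constant: H = [[-10, -4, 0], [-4, -10, 6], [0, 6, -6]].
Leading principal minors: Δ₁ = -10, Δ₂ = 84, Δ₃ = -144.
The minors alternate sign starting negative (−, +, −), so H is negative definite: a local maximum.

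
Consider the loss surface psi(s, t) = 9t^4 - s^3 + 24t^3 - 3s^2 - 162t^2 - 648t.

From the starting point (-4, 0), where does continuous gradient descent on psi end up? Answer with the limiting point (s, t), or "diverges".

(-2, 3)

psi is separable, so gradient descent decouples: s follows -∂psi/∂s, t follows -∂psi/∂t.
∂psi/∂s = -3s(s + 2); at s=-4 this is -24, so s increases.
∂psi/∂t = 36(t - 3)(t + 2)(t + 3); at t=0 this is -648, so t increases.
s converges to its nearest critical value -2 (a local min of the s-part); t converges to 3. The iterate converges to (-2, 3).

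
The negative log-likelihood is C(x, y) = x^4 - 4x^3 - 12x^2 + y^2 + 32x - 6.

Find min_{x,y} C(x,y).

C(x,y) separates as P(x) + Q(y) − 6, so its minimum is min P + min Q − 6.
P'(x) = 4(x - 4)(x - 1)(x + 2) vanishes at x ∈ {-2, 1, 4}; Q'(y) = 2y vanishes at y ∈ {0}.
Local minima of P (where P''>0): P(-2)=-64, P(4)=-64. Local minima of Q: Q(0)=0.
So the global minimum of C is P(-2) + Q(0) − 6 = -64 + 0 − 6 = -70, attained at (-2, 0).

-70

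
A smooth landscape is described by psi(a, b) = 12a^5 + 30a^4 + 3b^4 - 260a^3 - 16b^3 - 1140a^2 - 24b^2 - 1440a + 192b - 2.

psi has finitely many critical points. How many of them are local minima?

4

psi separates as a function of a plus a function of b, so ∇psi=0 decouples.
∂psi/∂a = 60(a - 4)(a + 1)(a + 2)(a + 3) = 0 at a ∈ {-3, -2, -1, 4}; ∂psi/∂b = 12(b - 4)(b - 2)(b + 2) = 0 at b ∈ {-2, 2, 4}.
The Hessian is diagonal: diag(psi_aa, psi_bb). Second derivatives: psi_aa(-3)=-840, psi_aa(-2)=360, psi_aa(-1)=-600, psi_aa(4)=12600; psi_bb(-2)=288, psi_bb(2)=-96, psi_bb(4)=144.
Local minima occur where both diagonal entries positive: (-2, -2), (-2, 4), (4, -2), (4, 4). Count: 4.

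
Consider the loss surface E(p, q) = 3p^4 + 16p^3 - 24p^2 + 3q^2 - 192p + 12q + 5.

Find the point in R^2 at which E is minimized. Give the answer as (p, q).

E(p,q) separates as A(p) + B(q) + 5, so its minimum is min A + min B + 5.
A'(p) = 12(p - 2)(p + 2)(p + 4) vanishes at p ∈ {-4, -2, 2}; B'(q) = 6q + 12 vanishes at q ∈ {-2}.
Local minima of A (where A''>0): A(-4)=128, A(2)=-304. Local minima of B: B(-2)=-12.
So the global minimum of E is A(2) + B(-2) + 5 = -304 − 12 + 5 = -311, attained at (2, -2).

(2, -2)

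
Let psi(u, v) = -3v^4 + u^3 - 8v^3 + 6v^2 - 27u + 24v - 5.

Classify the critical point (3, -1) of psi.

local minimum

The mixed partial ∂²psi/∂u∂v is 0, so the Hessian at any point is diag(psi_uu, psi_vv) = diag(6u, 12(-3v^2 - 4v + 1)).
At (3, -1): H = diag(18, 24).
Both eigenvalues are positive, so H is positive definite: a local minimum.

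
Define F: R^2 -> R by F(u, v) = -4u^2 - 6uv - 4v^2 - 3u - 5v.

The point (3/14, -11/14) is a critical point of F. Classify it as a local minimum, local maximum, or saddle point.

local maximum

The Hessian of F is constant: H = [[-8, -6], [-6, -8]].
det(H) = (-8)·(-8) − (-6)² = 28.
det(H) > 0 and tr(H) = -16 < 0, so H is negative definite and the point is a local maximum.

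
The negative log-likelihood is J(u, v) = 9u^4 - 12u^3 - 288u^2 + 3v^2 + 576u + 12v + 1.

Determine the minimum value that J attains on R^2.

-3851

J(u,v) separates as P(u) + Q(v) + 1, so its minimum is min P + min Q + 1.
P'(u) = 36(u - 4)(u - 1)(u + 4) vanishes at u ∈ {-4, 1, 4}; Q'(v) = 6v + 12 vanishes at v ∈ {-2}.
Local minima of P (where P''>0): P(-4)=-3840, P(4)=-768. Local minima of Q: Q(-2)=-12.
So the global minimum of J is P(-4) + Q(-2) + 1 = -3840 − 12 + 1 = -3851, attained at (-4, -2).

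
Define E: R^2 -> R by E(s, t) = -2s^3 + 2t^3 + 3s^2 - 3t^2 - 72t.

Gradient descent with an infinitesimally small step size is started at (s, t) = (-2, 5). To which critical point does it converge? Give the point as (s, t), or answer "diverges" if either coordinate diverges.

E is separable, so gradient descent decouples: s follows -∂E/∂s, t follows -∂E/∂t.
∂E/∂s = -6s(s - 1); at s=-2 this is -36, so s increases.
∂E/∂t = 6(t - 4)(t + 3); at t=5 this is 48, so t decreases.
s converges to its nearest critical value 0 (a local min of the s-part); t converges to 4. The iterate converges to (0, 4).

(0, 4)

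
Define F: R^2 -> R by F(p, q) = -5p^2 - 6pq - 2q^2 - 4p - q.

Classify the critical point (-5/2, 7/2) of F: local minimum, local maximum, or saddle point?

The Hessian of F is constant: H = [[-10, -6], [-6, -4]].
det(H) = (-10)·(-4) − (-6)² = 4.
det(H) > 0 and tr(H) = -14 < 0, so H is negative definite and the point is a local maximum.

local maximum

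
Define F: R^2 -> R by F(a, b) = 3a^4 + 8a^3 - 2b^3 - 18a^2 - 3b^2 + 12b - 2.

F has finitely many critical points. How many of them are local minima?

2

F separates as a function of a plus a function of b, so ∇F=0 decouples.
∂F/∂a = 12a(a - 1)(a + 3) = 0 at a ∈ {-3, 0, 1}; ∂F/∂b = -6(b - 1)(b + 2) = 0 at b ∈ {-2, 1}.
The Hessian is diagonal: diag(F_aa, F_bb). Second derivatives: F_aa(-3)=144, F_aa(0)=-36, F_aa(1)=48; F_bb(-2)=18, F_bb(1)=-18.
Local minima occur where both diagonal entries positive: (-3, -2), (1, -2). Count: 2.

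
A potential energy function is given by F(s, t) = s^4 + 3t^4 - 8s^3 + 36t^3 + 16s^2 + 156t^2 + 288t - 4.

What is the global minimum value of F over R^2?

F(s,t) separates as P(s) + Q(t) − 4, so its minimum is min P + min Q − 4.
P'(s) = 4s(s - 4)(s - 2) vanishes at s ∈ {0, 2, 4}; Q'(t) = 12(t + 2)(t + 3)(t + 4) vanishes at t ∈ {-4, -3, -2}.
Local minima of P (where P''>0): P(0)=0, P(4)=0. Local minima of Q: Q(-4)=-192, Q(-2)=-192.
So the global minimum of F is P(0) + Q(-4) − 4 = 0 − 192 − 4 = -196, attained at (0, -4).

-196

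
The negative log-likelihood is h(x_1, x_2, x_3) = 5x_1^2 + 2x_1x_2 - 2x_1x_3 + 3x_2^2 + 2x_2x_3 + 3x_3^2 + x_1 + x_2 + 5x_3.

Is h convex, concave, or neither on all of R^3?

h is quadratic, so its Hessian is the constant matrix H = [[10, 2, -2], [2, 6, 2], [-2, 2, 6]].
Leading principal minors: 10, 56, 256.
All positive ⇒ H ≻ 0 ⇒ convex.

convex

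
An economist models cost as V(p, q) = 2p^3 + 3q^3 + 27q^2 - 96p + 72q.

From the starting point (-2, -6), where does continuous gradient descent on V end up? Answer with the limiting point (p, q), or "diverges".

V is separable, so gradient descent decouples: p follows -∂V/∂p, q follows -∂V/∂q.
∂V/∂p = 6(p - 4)(p + 4); at p=-2 this is -72, so p increases.
∂V/∂q = 9(q + 2)(q + 4); at q=-6 this is 72, so q decreases.
The q-coordinate has no critical point in that direction and runs off to infinity.

diverges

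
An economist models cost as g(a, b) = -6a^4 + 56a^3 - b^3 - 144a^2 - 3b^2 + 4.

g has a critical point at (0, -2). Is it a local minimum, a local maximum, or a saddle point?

saddle point

The mixed partial ∂²g/∂a∂b is 0, so the Hessian at any point is diag(g_aa, g_bb) = diag(24(-3a^2 + 14a - 12), -6(b + 1)).
At (0, -2): H = diag(-288, 6).
The eigenvalues have opposite signs, so H is indefinite: a saddle point.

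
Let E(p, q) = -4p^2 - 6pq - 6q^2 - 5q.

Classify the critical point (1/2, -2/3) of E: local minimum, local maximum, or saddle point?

The Hessian of E is constant: H = [[-8, -6], [-6, -12]].
det(H) = (-8)·(-12) − (-6)² = 60.
det(H) > 0 and tr(H) = -20 < 0, so H is negative definite and the point is a local maximum.

local maximum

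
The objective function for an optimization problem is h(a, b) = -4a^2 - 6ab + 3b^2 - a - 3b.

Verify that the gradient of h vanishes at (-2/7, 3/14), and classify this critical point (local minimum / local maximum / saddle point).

∇h = (-8a - 6b - 1, -6a + 6b - 3); substituting (-2/7, 3/14) gives ∇h = (0, 0), so (-2/7, 3/14) is indeed a critical point.
The Hessian of h is constant: H = [[-8, -6], [-6, 6]].
det(H) = (-8)·6 − (-6)² = -84.
Since det(H) < 0, H is indefinite and the critical point is a saddle point.

saddle point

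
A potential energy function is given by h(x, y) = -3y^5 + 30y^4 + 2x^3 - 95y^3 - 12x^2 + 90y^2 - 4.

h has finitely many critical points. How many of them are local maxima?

h separates as a function of x plus a function of y, so ∇h=0 decouples.
∂h/∂x = 6x(x - 4) = 0 at x ∈ {0, 4}; ∂h/∂y = -15y(y - 4)(y - 3)(y - 1) = 0 at y ∈ {0, 1, 3, 4}.
The Hessian is diagonal: diag(h_xx, h_yy). Second derivatives: h_xx(0)=-24, h_xx(4)=24; h_yy(0)=180, h_yy(1)=-90, h_yy(3)=90, h_yy(4)=-180.
Local maxima occur where both diagonal entries negative: (0, 1), (0, 4). Count: 2.

2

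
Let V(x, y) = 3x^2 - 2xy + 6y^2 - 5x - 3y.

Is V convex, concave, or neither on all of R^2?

V is quadratic, so its Hessian is the constant matrix H = [[6, -2], [-2, 12]].
det(H) = 68, tr(H) = 18.
det(H) > 0 and tr(H) > 0, so H is positive definite everywhere: convex.

convex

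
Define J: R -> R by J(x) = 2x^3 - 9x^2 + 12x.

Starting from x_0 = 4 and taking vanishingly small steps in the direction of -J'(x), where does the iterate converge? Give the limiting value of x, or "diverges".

2

J'(x) = 6(x - 2)(x - 1), so J'(4) = 36.
Gradient descent moves in the -J' direction, i.e. x is decreasing.
The nearest critical point in that direction is x = 2, where J'' = 6 > 0 (a local minimum). The iterate converges there.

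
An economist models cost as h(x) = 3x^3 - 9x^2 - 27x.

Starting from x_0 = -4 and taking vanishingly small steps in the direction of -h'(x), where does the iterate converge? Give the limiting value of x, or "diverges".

h'(x) = 9(x - 3)(x + 1), so h'(-4) = 189.
Gradient descent moves in the -h' direction, i.e. x is decreasing.
There is no critical point below x=-4, and h' keeps the same sign, so the iterate runs off to −∞.

diverges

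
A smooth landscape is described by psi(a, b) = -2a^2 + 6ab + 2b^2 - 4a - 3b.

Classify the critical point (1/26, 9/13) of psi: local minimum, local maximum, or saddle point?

saddle point

The Hessian of psi is constant: H = [[-4, 6], [6, 4]].
det(H) = (-4)·4 − 6² = -52.
Since det(H) < 0, H is indefinite and the critical point is a saddle point.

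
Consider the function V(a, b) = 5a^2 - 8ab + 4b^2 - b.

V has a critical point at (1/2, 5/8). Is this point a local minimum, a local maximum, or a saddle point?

The Hessian of V is constant: H = [[10, -8], [-8, 8]].
det(H) = 10·8 − (-8)² = 16.
det(H) > 0 and tr(H) = 18 > 0, so H is positive definite and the point is a local minimum.

local minimum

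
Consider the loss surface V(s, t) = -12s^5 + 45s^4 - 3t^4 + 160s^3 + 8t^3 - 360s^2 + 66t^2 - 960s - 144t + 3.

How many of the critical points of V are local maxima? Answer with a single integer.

V separates as a function of s plus a function of t, so ∇V=0 decouples.
∂V/∂s = -60(s - 4)(s - 2)(s + 1)(s + 2) = 0 at s ∈ {-2, -1, 2, 4}; ∂V/∂t = -12(t - 4)(t - 1)(t + 3) = 0 at t ∈ {-3, 1, 4}.
The Hessian is diagonal: diag(V_ss, V_tt). Second derivatives: V_ss(-2)=1440, V_ss(-1)=-900, V_ss(2)=1440, V_ss(4)=-3600; V_tt(-3)=-336, V_tt(1)=144, V_tt(4)=-252.
Local maxima occur where both diagonal entries negative: (-1, -3), (-1, 4), (4, -3), (4, 4). Count: 4.

4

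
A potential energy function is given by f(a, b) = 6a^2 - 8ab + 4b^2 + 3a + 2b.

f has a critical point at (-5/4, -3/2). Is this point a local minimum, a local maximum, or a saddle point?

local minimum

The Hessian of f is constant: H = [[12, -8], [-8, 8]].
det(H) = 12·8 − (-8)² = 32.
det(H) > 0 and tr(H) = 20 > 0, so H is positive definite and the point is a local minimum.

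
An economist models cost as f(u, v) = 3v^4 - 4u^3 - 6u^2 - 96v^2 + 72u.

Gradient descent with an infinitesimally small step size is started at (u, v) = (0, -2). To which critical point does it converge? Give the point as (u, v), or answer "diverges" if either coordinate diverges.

f is separable, so gradient descent decouples: u follows -∂f/∂u, v follows -∂f/∂v.
∂f/∂u = -12(u - 2)(u + 3); at u=0 this is 72, so u decreases.
∂f/∂v = 12v(v - 4)(v + 4); at v=-2 this is 288, so v decreases.
u converges to its nearest critical value -3 (a local min of the u-part); v converges to -4. The iterate converges to (-3, -4).

(-3, -4)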